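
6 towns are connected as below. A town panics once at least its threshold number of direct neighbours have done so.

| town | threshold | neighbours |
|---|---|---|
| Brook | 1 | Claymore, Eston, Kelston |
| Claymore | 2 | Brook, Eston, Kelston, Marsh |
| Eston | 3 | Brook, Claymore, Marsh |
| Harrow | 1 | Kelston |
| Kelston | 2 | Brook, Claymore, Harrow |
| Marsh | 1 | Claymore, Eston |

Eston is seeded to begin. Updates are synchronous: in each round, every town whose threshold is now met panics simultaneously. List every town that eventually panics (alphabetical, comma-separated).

Brook, Claymore, Eston, Harrow, Kelston, Marsh

Round 1 — Eston panics (initial).
Round 2 — checking thresholds:
  Brook: 1 of 3 neighbours ≥ 1, panics.
  Claymore: 1 of 4 neighbours < 2, below threshold.
  Marsh: 1 of 2 neighbours ≥ 1, panics.
Round 3 — checking thresholds:
  Claymore: 3 of 4 neighbours ≥ 2, panics.
  Kelston: 1 of 3 neighbours < 2, below threshold.
Round 4 — checking thresholds:
  Kelston: 2 of 3 neighbours ≥ 2, panics.
Round 5 — checking thresholds:
  Harrow: 1 of 1 neighbours ≥ 1, panics.
Round 6 — no new panics; cascade stops.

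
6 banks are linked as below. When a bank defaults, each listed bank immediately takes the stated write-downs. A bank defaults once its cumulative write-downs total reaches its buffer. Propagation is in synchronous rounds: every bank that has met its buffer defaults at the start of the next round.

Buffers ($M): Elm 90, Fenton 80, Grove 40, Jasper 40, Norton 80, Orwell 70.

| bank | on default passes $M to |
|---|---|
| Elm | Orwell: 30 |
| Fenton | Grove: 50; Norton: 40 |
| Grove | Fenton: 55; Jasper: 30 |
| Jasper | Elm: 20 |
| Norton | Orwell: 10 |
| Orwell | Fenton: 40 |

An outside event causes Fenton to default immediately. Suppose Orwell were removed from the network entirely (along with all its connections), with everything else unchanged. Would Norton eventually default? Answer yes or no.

no

With Orwell removed:
Round 1 — Fenton defaults (initial).
  Grove: +50 → 50 ≥ 40
  Norton: +40 → 40 < 80
Round 2 — Grove defaults.
  Jasper: +30 → 30 < 40
No further defaults.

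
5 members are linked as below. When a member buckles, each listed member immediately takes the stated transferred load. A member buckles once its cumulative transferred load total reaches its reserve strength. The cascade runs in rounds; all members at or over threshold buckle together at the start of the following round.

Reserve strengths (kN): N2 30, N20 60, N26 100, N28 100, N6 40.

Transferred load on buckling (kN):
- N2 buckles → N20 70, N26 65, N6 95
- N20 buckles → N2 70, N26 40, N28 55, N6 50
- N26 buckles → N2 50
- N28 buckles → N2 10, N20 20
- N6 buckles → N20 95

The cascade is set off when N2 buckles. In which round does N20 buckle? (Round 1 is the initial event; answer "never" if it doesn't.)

Round 1 — N2 buckles (initial).
  N20: +70 → 70 ≥ 60
  N26: +65 → 65 < 100
  N6: +95 → 95 ≥ 40
Round 2 — N20, N6 buckle.
  N26: +40 → 105 ≥ 100
  N28: +55 → 55 < 100
Round 3 — N26 buckles.
No further bucklings.

2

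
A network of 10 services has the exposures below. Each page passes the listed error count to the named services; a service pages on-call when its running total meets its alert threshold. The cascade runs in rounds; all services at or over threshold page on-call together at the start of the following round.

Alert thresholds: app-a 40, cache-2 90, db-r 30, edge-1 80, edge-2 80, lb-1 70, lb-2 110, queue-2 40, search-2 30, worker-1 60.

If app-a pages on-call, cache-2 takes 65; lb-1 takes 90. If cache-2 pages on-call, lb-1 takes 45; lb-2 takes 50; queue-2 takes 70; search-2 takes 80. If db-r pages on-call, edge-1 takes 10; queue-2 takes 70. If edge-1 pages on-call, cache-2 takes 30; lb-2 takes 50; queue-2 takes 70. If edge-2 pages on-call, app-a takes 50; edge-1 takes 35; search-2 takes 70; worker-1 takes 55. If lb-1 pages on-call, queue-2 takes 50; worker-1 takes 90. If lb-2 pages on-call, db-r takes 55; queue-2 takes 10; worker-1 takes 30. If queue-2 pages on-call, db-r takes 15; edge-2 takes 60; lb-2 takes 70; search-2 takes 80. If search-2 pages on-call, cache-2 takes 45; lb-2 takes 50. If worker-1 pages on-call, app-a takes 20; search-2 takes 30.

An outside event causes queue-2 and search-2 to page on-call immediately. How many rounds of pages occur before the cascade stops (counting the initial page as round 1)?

3

Round 1 — queue-2, search-2 page on-call (initial).
  cache-2: +45 → 45 < 90
  db-r: +15 → 15 < 30
  edge-2: +60 → 60 < 80
  lb-2: +70+50 → 120 ≥ 110
Round 2 — lb-2 pages on-call.
  db-r: +55 → 70 ≥ 30
  worker-1: +30 → 30 < 60
Round 3 — db-r pages on-call.
  edge-1: +10 → 10 < 80
No further pages.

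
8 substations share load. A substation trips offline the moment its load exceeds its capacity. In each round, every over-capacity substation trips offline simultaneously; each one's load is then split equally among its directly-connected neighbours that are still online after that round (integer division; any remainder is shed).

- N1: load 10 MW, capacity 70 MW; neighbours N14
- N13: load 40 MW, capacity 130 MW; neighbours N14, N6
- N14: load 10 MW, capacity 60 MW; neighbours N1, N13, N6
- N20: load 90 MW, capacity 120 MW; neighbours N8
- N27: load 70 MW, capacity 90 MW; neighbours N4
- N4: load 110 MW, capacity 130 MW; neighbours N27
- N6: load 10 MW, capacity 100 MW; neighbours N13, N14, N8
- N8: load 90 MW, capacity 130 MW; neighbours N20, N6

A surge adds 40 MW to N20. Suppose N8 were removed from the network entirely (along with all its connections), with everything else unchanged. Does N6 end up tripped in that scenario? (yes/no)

With N8 removed:
Round 1 — N20 at 130 > 120. N20 trips offline.
  N20 sheds 130 MW: no online neighbours, lost.
No further trips.

no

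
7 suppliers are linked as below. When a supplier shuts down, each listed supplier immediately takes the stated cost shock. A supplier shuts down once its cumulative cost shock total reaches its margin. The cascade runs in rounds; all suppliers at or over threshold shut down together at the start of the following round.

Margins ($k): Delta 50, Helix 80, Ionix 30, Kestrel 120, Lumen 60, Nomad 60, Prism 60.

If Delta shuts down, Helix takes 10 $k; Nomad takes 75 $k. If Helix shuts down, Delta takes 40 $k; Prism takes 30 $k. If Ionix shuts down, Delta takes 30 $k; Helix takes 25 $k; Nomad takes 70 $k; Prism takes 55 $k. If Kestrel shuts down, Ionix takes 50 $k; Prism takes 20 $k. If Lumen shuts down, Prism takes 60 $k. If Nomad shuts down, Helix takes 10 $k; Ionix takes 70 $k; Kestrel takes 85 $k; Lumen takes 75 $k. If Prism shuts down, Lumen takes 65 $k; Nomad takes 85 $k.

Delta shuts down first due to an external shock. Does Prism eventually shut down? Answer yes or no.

Round 1 — Delta shuts down (initial).
  Helix: +10 → 10 < 80
  Nomad: +75 → 75 ≥ 60
Round 2 — Nomad shuts down.
  Helix: +10 → 20 < 80
  Ionix: +70 → 70 ≥ 30
  Kestrel: +85 → 85 < 120
  Lumen: +75 → 75 ≥ 60
Round 3 — Ionix, Lumen shut down.
  Helix: +25 → 45 < 80
  Prism: +55+60 → 115 ≥ 60
Round 4 — Prism shuts down.
No further shutdowns.

yes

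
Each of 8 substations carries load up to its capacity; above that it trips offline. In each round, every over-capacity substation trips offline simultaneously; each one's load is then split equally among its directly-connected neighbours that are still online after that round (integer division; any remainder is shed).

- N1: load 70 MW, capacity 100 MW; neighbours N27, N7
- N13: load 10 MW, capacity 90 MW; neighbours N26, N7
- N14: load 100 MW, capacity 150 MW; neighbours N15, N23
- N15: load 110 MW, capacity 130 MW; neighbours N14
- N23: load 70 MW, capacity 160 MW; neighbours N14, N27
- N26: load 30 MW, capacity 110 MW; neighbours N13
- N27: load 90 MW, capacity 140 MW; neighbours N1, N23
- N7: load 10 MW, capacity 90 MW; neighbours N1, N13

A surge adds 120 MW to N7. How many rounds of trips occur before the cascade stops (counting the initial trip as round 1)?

6

Round 1 — N7 at 130 > 90. N7 trips offline.
  N7 sheds 130 MW to N1, N13: 65 each.
    N1: 70+65 = 135 > 100
    N13: 10+65 = 75 ≤ 90
Round 2 — N1 trips offline.
  N1 sheds 135 MW to N27: 135 each.
    N27: 90+135 = 225 > 140
Round 3 — N27 trips offline.
  N27 sheds 225 MW to N23: 225 each.
    N23: 70+225 = 295 > 160
Round 4 — N23 trips offline.
  N23 sheds 295 MW to N14: 295 each.
    N14: 100+295 = 395 > 150
Round 5 — N14 trips offline.
  N14 sheds 395 MW to N15: 395 each.
    N15: 110+395 = 505 > 130
Round 6 — N15 trips offline.
  N15 sheds 505 MW: no online neighbours, lost.
No further trips.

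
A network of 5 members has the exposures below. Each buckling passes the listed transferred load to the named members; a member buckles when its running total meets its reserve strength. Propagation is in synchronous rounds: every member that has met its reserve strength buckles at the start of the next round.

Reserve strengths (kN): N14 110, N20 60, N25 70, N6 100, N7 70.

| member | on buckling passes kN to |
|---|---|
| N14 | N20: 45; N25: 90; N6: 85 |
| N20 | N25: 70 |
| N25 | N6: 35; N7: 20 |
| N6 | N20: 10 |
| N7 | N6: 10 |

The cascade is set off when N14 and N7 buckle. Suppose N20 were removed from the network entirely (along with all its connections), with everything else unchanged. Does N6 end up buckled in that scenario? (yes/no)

yes

With N20 removed:
Round 1 — N14, N7 buckle (initial).
  N25: +90 → 90 ≥ 70
  N6: +85+10 → 95 < 100
Round 2 — N25 buckles.
  N6: +35 → 130 ≥ 100
Round 3 — N6 buckles.
No further bucklings.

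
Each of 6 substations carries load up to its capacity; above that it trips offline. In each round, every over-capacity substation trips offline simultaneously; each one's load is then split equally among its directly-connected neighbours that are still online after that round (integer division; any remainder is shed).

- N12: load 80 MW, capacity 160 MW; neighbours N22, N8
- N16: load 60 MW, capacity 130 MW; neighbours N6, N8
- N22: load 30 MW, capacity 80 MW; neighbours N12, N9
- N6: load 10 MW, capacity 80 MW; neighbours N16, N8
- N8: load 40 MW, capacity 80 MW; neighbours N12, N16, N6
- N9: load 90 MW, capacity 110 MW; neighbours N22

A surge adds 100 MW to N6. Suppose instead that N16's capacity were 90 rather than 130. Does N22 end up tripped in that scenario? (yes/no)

With N16's capacity at 90:
Round 1 — N6 at 110 > 80. N6 trips offline.
  N6 sheds 110 MW to N16, N8: 55 each.
    N16: 60+55 = 115 > 90
    N8: 40+55 = 95 > 80
Round 2 — N16, N8 trip offline.
  N16 sheds 115 MW: no online neighbours, lost.
  N8 sheds 95 MW to N12: 95 each.
    N12: 80+95 = 175 > 160
Round 3 — N12 trips offline.
  N12 sheds 175 MW to N22: 175 each.
    N22: 30+175 = 205 > 80
Round 4 — N22 trips offline.
  N22 sheds 205 MW to N9: 205 each.
    N9: 90+205 = 295 > 110
Round 5 — N9 trips offline.
  N9 sheds 295 MW: no online neighbours, lost.
No further trips.

yes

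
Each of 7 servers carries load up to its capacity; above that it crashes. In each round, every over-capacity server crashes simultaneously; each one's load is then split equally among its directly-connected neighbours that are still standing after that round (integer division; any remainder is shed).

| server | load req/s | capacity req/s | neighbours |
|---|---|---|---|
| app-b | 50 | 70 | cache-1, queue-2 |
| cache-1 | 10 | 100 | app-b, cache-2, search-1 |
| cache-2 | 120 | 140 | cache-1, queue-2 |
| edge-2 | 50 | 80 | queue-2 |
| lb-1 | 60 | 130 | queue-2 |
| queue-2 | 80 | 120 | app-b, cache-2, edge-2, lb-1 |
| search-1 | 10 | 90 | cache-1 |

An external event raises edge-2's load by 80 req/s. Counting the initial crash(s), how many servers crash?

6

Round 1 — edge-2 at 130 > 80. edge-2 crashes.
  edge-2 sheds 130 req/s to queue-2: 130 each.
    queue-2: 80+130 = 210 > 120
Round 2 — queue-2 crashes.
  queue-2 sheds 210 req/s to app-b, cache-2, lb-1: 70 each.
    app-b: 50+70 = 120 > 70
    cache-2: 120+70 = 190 > 140
    lb-1: 60+70 = 130 ≤ 130
Round 3 — app-b, cache-2 crash.
  app-b sheds 120 req/s to cache-1: 120 each.
    cache-1: 10+120 = 130 > 100
  cache-2 sheds 190 req/s to cache-1: 190 each.
    cache-1: 130+190 = 320 > 100
Round 4 — cache-1 crashes.
  cache-1 sheds 320 req/s to search-1: 320 each.
    search-1: 10+320 = 330 > 90
Round 5 — search-1 crashes.
  search-1 sheds 330 req/s: no online neighbours, lost.
No further crashes.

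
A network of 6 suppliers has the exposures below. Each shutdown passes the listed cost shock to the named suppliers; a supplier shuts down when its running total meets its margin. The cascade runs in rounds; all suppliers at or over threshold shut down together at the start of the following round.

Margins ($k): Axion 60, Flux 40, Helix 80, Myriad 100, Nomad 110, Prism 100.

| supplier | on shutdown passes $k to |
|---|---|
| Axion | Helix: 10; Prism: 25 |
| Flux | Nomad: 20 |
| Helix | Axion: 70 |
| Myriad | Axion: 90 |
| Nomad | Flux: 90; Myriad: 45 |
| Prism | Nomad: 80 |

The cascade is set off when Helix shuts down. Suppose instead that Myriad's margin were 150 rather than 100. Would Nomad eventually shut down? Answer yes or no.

With Myriad's margin at 150:
Round 1 — Helix shuts down (initial).
  Axion: +70 → 70 ≥ 60
Round 2 — Axion shuts down.
  Prism: +25 → 25 < 100
No further shutdowns.

no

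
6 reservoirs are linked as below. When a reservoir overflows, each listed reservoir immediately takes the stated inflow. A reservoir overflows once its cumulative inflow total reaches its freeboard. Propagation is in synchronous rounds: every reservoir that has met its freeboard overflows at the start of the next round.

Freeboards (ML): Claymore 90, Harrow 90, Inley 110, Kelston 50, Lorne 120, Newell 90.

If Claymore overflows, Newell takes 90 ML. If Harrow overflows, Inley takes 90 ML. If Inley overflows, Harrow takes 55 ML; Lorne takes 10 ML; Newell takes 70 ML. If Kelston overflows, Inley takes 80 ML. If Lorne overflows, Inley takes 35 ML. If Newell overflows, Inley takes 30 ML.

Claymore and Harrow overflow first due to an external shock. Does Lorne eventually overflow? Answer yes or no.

no

Round 1 — Claymore, Harrow overflow (initial).
  Inley: +90 → 90 < 110
  Newell: +90 → 90 ≥ 90
Round 2 — Newell overflows.
  Inley: +30 → 120 ≥ 110
Round 3 — Inley overflows.
  Lorne: +10 → 10 < 120
No further overflows.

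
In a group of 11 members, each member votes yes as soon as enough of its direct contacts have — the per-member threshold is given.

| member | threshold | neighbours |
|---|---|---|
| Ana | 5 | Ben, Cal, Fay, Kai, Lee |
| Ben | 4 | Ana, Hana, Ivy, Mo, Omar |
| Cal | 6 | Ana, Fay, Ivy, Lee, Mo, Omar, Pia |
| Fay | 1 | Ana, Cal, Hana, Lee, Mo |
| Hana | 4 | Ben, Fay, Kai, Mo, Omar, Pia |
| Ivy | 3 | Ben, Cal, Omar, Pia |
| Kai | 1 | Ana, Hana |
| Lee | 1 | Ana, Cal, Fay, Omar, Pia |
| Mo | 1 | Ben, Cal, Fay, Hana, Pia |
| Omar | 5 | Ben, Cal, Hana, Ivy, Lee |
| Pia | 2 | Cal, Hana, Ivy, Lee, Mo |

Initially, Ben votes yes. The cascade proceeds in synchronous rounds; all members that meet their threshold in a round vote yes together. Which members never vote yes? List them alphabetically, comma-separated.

Ana, Cal, Ivy, Omar

Round 1 — Ben votes yes (initial).
Round 2 — checking thresholds:
  Ana: 1 of 5 neighbours < 5, below threshold.
  Hana: 1 of 6 neighbours < 4, below threshold.
  Ivy: 1 of 4 neighbours < 3, below threshold.
  Mo: 1 of 5 neighbours ≥ 1, votes yes.
  Omar: 1 of 5 neighbours < 5, below threshold.
Round 3 — checking thresholds:
  Ana: 1 of 5 neighbours < 5, below threshold.
  Cal: 1 of 7 neighbours < 6, below threshold.
  Fay: 1 of 5 neighbours ≥ 1, votes yes.
  Hana: 2 of 6 neighbours < 4, below threshold.
  Ivy: 1 of 4 neighbours < 3, below threshold.
  Omar: 1 of 5 neighbours < 5, below threshold.
  Pia: 1 of 5 neighbours < 2, below threshold.
Round 4 — checking thresholds:
  Ana: 2 of 5 neighbours < 5, below threshold.
  Cal: 2 of 7 neighbours < 6, below threshold.
  Hana: 3 of 6 neighbours < 4, below threshold.
  Ivy: 1 of 4 neighbours < 3, below threshold.
  Lee: 1 of 5 neighbours ≥ 1, votes yes.
  Omar: 1 of 5 neighbours < 5, below threshold.
  Pia: 1 of 5 neighbours < 2, below threshold.
Round 5 — checking thresholds:
  Ana: 3 of 5 neighbours < 5, below threshold.
  Cal: 3 of 7 neighbours < 6, below threshold.
  Hana: 3 of 6 neighbours < 4, below threshold.
  Ivy: 1 of 4 neighbours < 3, below threshold.
  Omar: 2 of 5 neighbours < 5, below threshold.
  Pia: 2 of 5 neighbours ≥ 2, votes yes.
Round 6 — checking thresholds:
  Ana: 3 of 5 neighbours < 5, below threshold.
  Cal: 4 of 7 neighbours < 6, below threshold.
  Hana: 4 of 6 neighbours ≥ 4, votes yes.
  Ivy: 2 of 4 neighbours < 3, below threshold.
  Omar: 2 of 5 neighbours < 5, below threshold.
Round 7 — checking thresholds:
  Ana: 3 of 5 neighbours < 5, below threshold.
  Cal: 4 of 7 neighbours < 6, below threshold.
  Ivy: 2 of 4 neighbours < 3, below threshold.
  Kai: 1 of 2 neighbours ≥ 1, votes yes.
  Omar: 3 of 5 neighbours < 5, below threshold.
Round 8 — no new yes votes; cascade stops.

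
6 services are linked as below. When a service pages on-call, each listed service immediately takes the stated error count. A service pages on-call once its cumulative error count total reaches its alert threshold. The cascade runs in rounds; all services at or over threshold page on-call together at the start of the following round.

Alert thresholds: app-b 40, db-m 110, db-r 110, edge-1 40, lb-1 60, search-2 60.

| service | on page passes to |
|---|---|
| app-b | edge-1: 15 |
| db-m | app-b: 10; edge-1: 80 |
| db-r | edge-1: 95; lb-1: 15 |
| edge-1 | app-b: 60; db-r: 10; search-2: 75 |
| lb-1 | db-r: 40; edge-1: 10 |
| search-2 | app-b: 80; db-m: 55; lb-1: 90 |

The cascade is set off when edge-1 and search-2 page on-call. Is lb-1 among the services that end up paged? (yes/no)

yes

Round 1 — edge-1, search-2 page on-call (initial).
  app-b: +60+80 → 140 ≥ 40
  db-m: +55 → 55 < 110
  db-r: +10 → 10 < 110
  lb-1: +90 → 90 ≥ 60
Round 2 — app-b, lb-1 page on-call.
  db-r: +40 → 50 < 110
No further pages.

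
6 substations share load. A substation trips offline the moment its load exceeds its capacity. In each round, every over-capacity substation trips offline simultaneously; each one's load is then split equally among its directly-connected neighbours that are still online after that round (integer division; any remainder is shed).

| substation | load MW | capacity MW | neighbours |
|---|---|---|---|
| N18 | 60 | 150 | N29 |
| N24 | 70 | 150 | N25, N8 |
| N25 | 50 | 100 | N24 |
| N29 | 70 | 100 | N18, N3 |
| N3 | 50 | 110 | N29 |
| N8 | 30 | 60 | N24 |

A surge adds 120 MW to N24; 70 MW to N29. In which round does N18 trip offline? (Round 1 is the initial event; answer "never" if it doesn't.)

Round 1 — N24 at 190 > 150; N29 at 140 > 100. N24, N29 trip offline.
  N24 sheds 190 MW to N25, N8: 95 each.
    N25: 50+95 = 145 > 100
    N8: 30+95 = 125 > 60
  N29 sheds 140 MW to N18, N3: 70 each.
    N18: 60+70 = 130 ≤ 150
    N3: 50+70 = 120 > 110
Round 2 — N25, N3, N8 trip offline.
  N25 sheds 145 MW: no online neighbours, lost.
  N3 sheds 120 MW: no online neighbours, lost.
  N8 sheds 125 MW: no online neighbours, lost.
No further trips.

never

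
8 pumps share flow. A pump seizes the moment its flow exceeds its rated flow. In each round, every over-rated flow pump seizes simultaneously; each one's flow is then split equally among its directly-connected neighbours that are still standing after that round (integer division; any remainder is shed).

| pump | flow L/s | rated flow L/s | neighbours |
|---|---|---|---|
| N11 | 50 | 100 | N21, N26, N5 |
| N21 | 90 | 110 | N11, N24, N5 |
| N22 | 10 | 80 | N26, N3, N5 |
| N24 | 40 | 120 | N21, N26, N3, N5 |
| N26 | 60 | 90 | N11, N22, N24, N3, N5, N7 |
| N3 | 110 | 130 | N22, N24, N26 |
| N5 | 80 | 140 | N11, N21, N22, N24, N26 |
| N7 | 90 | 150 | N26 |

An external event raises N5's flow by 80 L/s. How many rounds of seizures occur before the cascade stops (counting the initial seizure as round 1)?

5

Round 1 — N5 at 160 > 140. N5 seizes.
  N5 sheds 160 L/s to N11, N21, N22, N24, N26: 32 each.
    N11: 50+32 = 82 ≤ 100
    N21: 90+32 = 122 > 110
    N22: 10+32 = 42 ≤ 80
    N24: 40+32 = 72 ≤ 120
    N26: 60+32 = 92 > 90
Round 2 — N21, N26 seize.
  N21 sheds 122 L/s to N11, N24: 61 each.
    N11: 82+61 = 143 > 100
    N24: 72+61 = 133 > 120
  N26 sheds 92 L/s to N11, N22, N24, N3, N7: 18 each (2 lost).
    N11: 143+18 = 161 > 100
    N22: 42+18 = 60 ≤ 80
    N24: 133+18 = 151 > 120
    N3: 110+18 = 128 ≤ 130
    N7: 90+18 = 108 ≤ 150
Round 3 — N11, N24 seize.
  N11 sheds 161 L/s: no online neighbours, lost.
  N24 sheds 151 L/s to N3: 151 each.
    N3: 128+151 = 279 > 130
Round 4 — N3 seizes.
  N3 sheds 279 L/s to N22: 279 each.
    N22: 60+279 = 339 > 80
Round 5 — N22 seizes.
  N22 sheds 339 L/s: no online neighbours, lost.
No further seizures.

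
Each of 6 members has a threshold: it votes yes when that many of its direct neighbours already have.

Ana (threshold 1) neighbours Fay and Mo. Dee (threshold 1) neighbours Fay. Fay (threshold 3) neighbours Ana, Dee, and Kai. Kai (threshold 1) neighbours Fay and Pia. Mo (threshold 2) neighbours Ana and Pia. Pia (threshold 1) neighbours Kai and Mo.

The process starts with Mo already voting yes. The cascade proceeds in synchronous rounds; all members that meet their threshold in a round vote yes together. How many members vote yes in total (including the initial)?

4

Round 1 — Mo votes yes (initial).
Round 2 — checking thresholds:
  Ana: 1 of 2 neighbours ≥ 1, votes yes.
  Pia: 1 of 2 neighbours ≥ 1, votes yes.
Round 3 — checking thresholds:
  Fay: 1 of 3 neighbours < 3, holds.
  Kai: 1 of 2 neighbours ≥ 1, votes yes.
Round 4 — no new yes votes; cascade stops.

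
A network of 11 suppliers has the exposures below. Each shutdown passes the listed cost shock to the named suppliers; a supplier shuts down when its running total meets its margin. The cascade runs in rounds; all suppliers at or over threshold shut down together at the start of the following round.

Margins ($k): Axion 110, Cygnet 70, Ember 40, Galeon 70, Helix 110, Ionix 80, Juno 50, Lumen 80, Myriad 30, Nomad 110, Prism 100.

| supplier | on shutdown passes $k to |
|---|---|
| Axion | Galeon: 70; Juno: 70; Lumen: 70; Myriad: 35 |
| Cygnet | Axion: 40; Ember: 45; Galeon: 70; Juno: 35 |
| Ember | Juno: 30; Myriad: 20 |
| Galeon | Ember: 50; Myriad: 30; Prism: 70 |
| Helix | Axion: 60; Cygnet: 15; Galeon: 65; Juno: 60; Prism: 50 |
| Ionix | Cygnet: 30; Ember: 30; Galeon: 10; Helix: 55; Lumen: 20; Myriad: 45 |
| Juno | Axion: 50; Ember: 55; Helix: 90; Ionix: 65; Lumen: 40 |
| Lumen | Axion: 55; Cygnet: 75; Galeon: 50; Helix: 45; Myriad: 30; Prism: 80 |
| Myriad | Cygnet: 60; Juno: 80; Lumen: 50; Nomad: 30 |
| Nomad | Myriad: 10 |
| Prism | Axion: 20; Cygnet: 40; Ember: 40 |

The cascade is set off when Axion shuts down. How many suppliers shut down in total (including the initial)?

9

Round 1 — Axion shuts down (initial).
  Galeon: +70 → 70 ≥ 70
  Juno: +70 → 70 ≥ 50
  Lumen: +70 → 70 < 80
  Myriad: +35 → 35 ≥ 30
Round 2 — Galeon, Juno, Myriad shut down.
  Cygnet: +60 → 60 < 70
  Ember: +50+55 → 105 ≥ 40
  Helix: +90 → 90 < 110
  Ionix: +65 → 65 < 80
  Lumen: +40+50 → 160 ≥ 80
  Nomad: +30 → 30 < 110
  Prism: +70 → 70 < 100
Round 3 — Ember, Lumen shut down.
  Cygnet: +75 → 135 ≥ 70
  Helix: +45 → 135 ≥ 110
  Prism: +80 → 150 ≥ 100
Round 4 — Cygnet, Helix, Prism shut down.
No further shutdowns.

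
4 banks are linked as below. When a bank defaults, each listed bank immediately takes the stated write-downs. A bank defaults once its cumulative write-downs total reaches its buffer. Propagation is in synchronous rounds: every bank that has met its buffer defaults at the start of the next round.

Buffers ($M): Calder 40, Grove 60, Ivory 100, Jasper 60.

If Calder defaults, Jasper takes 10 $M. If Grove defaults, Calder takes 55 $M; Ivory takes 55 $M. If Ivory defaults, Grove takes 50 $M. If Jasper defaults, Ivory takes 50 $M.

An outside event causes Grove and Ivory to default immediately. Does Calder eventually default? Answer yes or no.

Round 1 — Grove, Ivory default (initial).
  Calder: +55 → 55 ≥ 40
Round 2 — Calder defaults.
  Jasper: +10 → 10 < 60
No further defaults.

yes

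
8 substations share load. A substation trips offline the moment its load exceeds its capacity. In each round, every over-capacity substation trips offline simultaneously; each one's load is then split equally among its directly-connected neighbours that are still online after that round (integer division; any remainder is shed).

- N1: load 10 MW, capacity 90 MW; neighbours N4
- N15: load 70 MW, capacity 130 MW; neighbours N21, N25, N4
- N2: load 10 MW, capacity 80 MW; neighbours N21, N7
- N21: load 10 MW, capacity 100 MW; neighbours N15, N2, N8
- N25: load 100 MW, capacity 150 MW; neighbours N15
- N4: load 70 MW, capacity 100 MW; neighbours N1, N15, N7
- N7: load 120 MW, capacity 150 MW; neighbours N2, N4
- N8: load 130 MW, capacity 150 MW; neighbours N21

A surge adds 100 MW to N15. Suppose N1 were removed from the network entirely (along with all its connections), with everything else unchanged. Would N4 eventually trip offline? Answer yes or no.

With N1 removed:
Round 1 — N15 at 170 > 130. N15 trips offline.
  N15 sheds 170 MW to N21, N25, N4: 56 each (2 lost).
    N21: 10+56 = 66 ≤ 100
    N25: 100+56 = 156 > 150
    N4: 70+56 = 126 > 100
Round 2 — N25, N4 trip offline.
  N25 sheds 156 MW: no online neighbours, lost.
  N4 sheds 126 MW to N7: 126 each.
    N7: 120+126 = 246 > 150
Round 3 — N7 trips offline.
  N7 sheds 246 MW to N2: 246 each.
    N2: 10+246 = 256 > 80
Round 4 — N2 trips offline.
  N2 sheds 256 MW to N21: 256 each.
    N21: 66+256 = 322 > 100
Round 5 — N21 trips offline.
  N21 sheds 322 MW to N8: 322 each.
    N8: 130+322 = 452 > 150
Round 6 — N8 trips offline.
  N8 sheds 452 MW: no online neighbours, lost.
No further trips.

yes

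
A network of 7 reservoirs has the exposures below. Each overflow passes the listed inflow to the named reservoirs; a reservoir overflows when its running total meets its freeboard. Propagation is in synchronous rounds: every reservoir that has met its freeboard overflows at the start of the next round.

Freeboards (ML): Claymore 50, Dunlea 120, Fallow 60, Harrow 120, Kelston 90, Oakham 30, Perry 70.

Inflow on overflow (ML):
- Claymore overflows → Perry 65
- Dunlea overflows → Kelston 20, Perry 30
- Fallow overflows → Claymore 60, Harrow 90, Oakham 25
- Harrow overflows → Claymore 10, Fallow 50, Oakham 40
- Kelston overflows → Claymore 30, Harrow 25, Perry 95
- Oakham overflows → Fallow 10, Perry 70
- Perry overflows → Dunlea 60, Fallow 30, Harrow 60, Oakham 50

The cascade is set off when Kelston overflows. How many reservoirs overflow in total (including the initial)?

Round 1 — Kelston overflows (initial).
  Claymore: +30 → 30 < 50
  Harrow: +25 → 25 < 120
  Perry: +95 → 95 ≥ 70
Round 2 — Perry overflows.
  Dunlea: +60 → 60 < 120
  Fallow: +30 → 30 < 60
  Harrow: +60 → 85 < 120
  Oakham: +50 → 50 ≥ 30
Round 3 — Oakham overflows.
  Fallow: +10 → 40 < 60
No further overflows.

3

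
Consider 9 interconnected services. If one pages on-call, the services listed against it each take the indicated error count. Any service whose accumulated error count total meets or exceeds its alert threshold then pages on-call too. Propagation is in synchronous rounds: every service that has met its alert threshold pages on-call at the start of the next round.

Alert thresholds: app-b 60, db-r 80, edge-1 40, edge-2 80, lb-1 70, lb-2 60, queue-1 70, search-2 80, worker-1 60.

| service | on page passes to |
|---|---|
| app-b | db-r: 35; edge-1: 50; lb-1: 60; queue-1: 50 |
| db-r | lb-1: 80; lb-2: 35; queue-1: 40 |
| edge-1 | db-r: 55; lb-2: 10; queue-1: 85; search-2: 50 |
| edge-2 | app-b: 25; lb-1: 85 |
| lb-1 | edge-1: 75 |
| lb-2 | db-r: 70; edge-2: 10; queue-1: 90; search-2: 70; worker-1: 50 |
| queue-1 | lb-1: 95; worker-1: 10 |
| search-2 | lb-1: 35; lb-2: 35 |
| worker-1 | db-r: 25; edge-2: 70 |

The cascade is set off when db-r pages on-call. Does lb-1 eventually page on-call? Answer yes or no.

Round 1 — db-r pages on-call (initial).
  lb-1: +80 → 80 ≥ 70
  lb-2: +35 → 35 < 60
  queue-1: +40 → 40 < 70
Round 2 — lb-1 pages on-call.
  edge-1: +75 → 75 ≥ 40
Round 3 — edge-1 pages on-call.
  lb-2: +10 → 45 < 60
  queue-1: +85 → 125 ≥ 70
  search-2: +50 → 50 < 80
Round 4 — queue-1 pages on-call.
  worker-1: +10 → 10 < 60
No further pages.

yes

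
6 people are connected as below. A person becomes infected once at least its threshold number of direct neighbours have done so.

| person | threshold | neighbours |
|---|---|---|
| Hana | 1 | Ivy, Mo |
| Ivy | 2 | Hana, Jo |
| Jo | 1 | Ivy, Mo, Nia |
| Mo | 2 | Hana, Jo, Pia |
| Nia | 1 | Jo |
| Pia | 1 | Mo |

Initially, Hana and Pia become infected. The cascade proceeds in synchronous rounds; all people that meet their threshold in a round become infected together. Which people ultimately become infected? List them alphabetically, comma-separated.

Hana, Ivy, Jo, Mo, Nia, Pia

Round 1 — Hana, Pia become infected (initial).
Round 2 — checking thresholds:
  Ivy: 1 of 2 neighbours < 2, below threshold.
  Mo: 2 of 3 neighbours ≥ 2, becomes infected.
Round 3 — checking thresholds:
  Ivy: 1 of 2 neighbours < 2, below threshold.
  Jo: 1 of 3 neighbours ≥ 1, becomes infected.
Round 4 — checking thresholds:
  Ivy: 2 of 2 neighbours ≥ 2, becomes infected.
  Nia: 1 of 1 neighbours ≥ 1, becomes infected.
Round 5 — no new infections; cascade stops.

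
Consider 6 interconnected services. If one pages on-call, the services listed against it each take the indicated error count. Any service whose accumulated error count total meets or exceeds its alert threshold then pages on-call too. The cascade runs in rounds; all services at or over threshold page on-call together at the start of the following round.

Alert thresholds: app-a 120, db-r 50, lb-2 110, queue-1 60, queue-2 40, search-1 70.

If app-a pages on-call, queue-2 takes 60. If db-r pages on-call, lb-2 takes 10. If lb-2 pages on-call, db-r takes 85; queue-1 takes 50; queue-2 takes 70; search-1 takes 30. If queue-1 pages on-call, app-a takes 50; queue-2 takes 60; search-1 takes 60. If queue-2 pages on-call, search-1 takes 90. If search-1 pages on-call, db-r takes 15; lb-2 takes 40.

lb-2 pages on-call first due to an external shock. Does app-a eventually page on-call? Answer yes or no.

Round 1 — lb-2 pages on-call (initial).
  db-r: +85 → 85 ≥ 50
  queue-1: +50 → 50 < 60
  queue-2: +70 → 70 ≥ 40
  search-1: +30 → 30 < 70
Round 2 — db-r, queue-2 page on-call.
  search-1: +90 → 120 ≥ 70
Round 3 — search-1 pages on-call.
No further pages.

no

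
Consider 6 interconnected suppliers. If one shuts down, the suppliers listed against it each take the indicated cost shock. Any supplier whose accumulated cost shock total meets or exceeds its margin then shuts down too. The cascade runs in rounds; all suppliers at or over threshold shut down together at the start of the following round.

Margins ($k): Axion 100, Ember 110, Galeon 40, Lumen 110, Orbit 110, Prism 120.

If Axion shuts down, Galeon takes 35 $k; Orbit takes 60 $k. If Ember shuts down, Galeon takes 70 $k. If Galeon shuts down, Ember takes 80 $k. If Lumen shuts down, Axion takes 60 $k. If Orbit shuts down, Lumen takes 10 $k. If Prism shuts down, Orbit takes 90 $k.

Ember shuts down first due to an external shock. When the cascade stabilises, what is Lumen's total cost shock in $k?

Round 1 — Ember shuts down (initial).
  Galeon: +70 → 70 ≥ 40
Round 2 — Galeon shuts down.
No further shutdowns.

0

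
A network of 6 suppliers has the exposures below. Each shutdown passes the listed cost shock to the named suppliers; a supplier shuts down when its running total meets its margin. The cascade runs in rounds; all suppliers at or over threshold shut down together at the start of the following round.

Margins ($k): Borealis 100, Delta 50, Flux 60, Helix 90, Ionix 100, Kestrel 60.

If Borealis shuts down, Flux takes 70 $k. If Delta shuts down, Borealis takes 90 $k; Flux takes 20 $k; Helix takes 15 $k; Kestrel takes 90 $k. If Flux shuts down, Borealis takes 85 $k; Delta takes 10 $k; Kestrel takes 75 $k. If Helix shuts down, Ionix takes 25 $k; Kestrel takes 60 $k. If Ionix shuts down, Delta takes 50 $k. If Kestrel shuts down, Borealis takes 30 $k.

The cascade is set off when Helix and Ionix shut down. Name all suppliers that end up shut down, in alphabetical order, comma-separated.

Round 1 — Helix, Ionix shut down (initial).
  Delta: +50 → 50 ≥ 50
  Kestrel: +60 → 60 ≥ 60
Round 2 — Delta, Kestrel shut down.
  Borealis: +90+30 → 120 ≥ 100
  Flux: +20 → 20 < 60
Round 3 — Borealis shuts down.
  Flux: +70 → 90 ≥ 60
Round 4 — Flux shuts down.
No further shutdowns.

Borealis, Delta, Flux, Helix, Ionix, Kestrel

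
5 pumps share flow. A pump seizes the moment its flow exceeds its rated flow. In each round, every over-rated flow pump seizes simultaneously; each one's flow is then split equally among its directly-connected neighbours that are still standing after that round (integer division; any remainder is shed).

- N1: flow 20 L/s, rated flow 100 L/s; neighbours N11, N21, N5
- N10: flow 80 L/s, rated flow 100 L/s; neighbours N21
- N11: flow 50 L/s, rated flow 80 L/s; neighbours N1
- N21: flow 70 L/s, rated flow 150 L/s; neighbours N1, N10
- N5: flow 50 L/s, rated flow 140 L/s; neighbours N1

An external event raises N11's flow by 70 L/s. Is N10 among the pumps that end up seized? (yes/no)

Round 1 — N11 at 120 > 80. N11 seizes.
  N11 sheds 120 L/s to N1: 120 each.
    N1: 20+120 = 140 > 100
Round 2 — N1 seizes.
  N1 sheds 140 L/s to N21, N5: 70 each.
    N21: 70+70 = 140 ≤ 150
    N5: 50+70 = 120 ≤ 140
No further seizures.

no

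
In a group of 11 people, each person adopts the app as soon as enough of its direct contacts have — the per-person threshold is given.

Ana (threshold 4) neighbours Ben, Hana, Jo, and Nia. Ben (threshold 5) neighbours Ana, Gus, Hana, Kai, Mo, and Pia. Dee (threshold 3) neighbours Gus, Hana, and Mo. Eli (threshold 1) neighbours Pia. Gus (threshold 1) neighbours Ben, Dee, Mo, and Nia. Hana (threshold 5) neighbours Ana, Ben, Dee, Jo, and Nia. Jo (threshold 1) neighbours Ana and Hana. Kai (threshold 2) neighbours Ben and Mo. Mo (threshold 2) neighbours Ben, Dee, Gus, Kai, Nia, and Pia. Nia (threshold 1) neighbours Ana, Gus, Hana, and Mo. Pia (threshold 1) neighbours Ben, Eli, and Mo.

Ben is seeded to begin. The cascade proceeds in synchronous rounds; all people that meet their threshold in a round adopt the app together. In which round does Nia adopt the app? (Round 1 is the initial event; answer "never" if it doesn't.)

Round 1 — Ben adopts the app (initial).
Round 2 — checking thresholds:
  Ana: 1 of 4 neighbours < 4, not yet.
  Gus: 1 of 4 neighbours ≥ 1, adopts the app.
  Hana: 1 of 5 neighbours < 5, not yet.
  Kai: 1 of 2 neighbours < 2, not yet.
  Mo: 1 of 6 neighbours < 2, not yet.
  Pia: 1 of 3 neighbours ≥ 1, adopts the app.
Round 3 — checking thresholds:
  Ana: 1 of 4 neighbours < 4, not yet.
  Dee: 1 of 3 neighbours < 3, not yet.
  Eli: 1 of 1 neighbours ≥ 1, adopts the app.
  Hana: 1 of 5 neighbours < 5, not yet.
  Kai: 1 of 2 neighbours < 2, not yet.
  Mo: 3 of 6 neighbours ≥ 2, adopts the app.
  Nia: 1 of 4 neighbours ≥ 1, adopts the app.
Round 4 — checking thresholds:
  Ana: 2 of 4 neighbours < 4, not yet.
  Dee: 2 of 3 neighbours < 3, not yet.
  Hana: 2 of 5 neighbours < 5, not yet.
  Kai: 2 of 2 neighbours ≥ 2, adopts the app.
Round 5 — no new adoptions; cascade stops.

3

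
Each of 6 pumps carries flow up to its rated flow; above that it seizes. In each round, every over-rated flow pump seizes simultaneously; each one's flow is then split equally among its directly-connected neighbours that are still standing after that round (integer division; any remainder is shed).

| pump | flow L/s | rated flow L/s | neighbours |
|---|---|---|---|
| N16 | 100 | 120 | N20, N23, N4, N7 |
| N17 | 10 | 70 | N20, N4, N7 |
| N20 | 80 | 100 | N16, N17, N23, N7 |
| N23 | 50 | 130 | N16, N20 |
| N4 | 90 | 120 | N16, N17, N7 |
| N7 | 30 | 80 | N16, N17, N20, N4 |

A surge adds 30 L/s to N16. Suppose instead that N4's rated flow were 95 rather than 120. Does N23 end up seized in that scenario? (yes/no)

no

With N4's rated flow at 95:
Round 1 — N16 at 130 > 120. N16 seizes.
  N16 sheds 130 L/s to N20, N23, N4, N7: 32 each (2 lost).
    N20: 80+32 = 112 > 100
    N23: 50+32 = 82 ≤ 130
    N4: 90+32 = 122 > 95
    N7: 30+32 = 62 ≤ 80
Round 2 — N20, N4 seize.
  N20 sheds 112 L/s to N17, N23, N7: 37 each (1 lost).
    N17: 10+37 = 47 ≤ 70
    N23: 82+37 = 119 ≤ 130
    N7: 62+37 = 99 > 80
  N4 sheds 122 L/s to N17, N7: 61 each.
    N17: 47+61 = 108 > 70
    N7: 99+61 = 160 > 80
Round 3 — N17, N7 seize.
  N17 sheds 108 L/s: no online neighbours, lost.
  N7 sheds 160 L/s: no online neighbours, lost.
No further seizures.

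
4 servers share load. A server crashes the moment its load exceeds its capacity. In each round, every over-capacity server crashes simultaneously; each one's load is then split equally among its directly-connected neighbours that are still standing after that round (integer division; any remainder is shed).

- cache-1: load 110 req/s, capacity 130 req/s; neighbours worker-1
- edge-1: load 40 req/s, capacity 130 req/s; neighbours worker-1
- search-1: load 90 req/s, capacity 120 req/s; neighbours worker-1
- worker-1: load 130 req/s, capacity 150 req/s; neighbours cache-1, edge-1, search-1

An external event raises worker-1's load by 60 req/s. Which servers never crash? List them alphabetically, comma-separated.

edge-1

Round 1 — worker-1 at 190 > 150. worker-1 crashes.
  worker-1 sheds 190 req/s to cache-1, edge-1, search-1: 63 each (1 lost).
    cache-1: 110+63 = 173 > 130
    edge-1: 40+63 = 103 ≤ 130
    search-1: 90+63 = 153 > 120
Round 2 — cache-1, search-1 crash.
  cache-1 sheds 173 req/s: no online neighbours, lost.
  search-1 sheds 153 req/s: no online neighbours, lost.
No further crashes.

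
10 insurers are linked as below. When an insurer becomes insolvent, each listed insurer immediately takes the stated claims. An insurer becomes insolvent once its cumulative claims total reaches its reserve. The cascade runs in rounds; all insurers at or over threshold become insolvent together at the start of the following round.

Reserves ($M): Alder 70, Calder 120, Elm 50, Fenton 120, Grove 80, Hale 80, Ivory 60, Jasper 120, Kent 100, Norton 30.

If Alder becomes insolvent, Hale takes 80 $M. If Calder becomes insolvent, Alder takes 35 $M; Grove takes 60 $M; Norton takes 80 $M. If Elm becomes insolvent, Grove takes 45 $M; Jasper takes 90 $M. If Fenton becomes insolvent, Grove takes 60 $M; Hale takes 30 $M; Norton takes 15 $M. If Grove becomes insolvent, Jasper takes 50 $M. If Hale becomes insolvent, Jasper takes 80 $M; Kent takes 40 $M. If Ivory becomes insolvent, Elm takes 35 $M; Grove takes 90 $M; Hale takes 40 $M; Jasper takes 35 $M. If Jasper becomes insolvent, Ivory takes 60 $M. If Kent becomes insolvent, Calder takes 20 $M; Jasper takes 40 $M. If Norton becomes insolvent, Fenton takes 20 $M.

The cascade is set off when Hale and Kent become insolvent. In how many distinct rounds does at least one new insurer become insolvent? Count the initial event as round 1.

4

Round 1 — Hale, Kent become insolvent (initial).
  Calder: +20 → 20 < 120
  Jasper: +80+40 → 120 ≥ 120
Round 2 — Jasper becomes insolvent.
  Ivory: +60 → 60 ≥ 60
Round 3 — Ivory becomes insolvent.
  Elm: +35 → 35 < 50
  Grove: +90 → 90 ≥ 80
Round 4 — Grove becomes insolvent.
No further insolvencies.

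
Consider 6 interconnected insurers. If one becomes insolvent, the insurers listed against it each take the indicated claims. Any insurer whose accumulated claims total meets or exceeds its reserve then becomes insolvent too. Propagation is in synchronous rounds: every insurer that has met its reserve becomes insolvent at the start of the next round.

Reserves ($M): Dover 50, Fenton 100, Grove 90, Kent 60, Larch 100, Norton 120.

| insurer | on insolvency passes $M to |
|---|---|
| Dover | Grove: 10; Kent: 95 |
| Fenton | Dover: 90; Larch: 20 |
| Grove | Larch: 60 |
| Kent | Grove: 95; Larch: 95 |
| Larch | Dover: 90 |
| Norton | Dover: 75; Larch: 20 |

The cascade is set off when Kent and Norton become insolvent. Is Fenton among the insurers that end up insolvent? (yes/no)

Round 1 — Kent, Norton become insolvent (initial).
  Dover: +75 → 75 ≥ 50
  Grove: +95 → 95 ≥ 90
  Larch: +95+20 → 115 ≥ 100
Round 2 — Dover, Grove, Larch become insolvent.
No further insolvencies.

no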